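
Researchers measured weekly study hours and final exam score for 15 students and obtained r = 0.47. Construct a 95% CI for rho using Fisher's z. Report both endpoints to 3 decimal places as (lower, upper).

(-0.056, 0.792)

z_r = atanh(0.47) = 0.510070;  SE = 1/√(n−3) = 1/√12 = 0.288675
z-limits: 0.510070 ± 1.960·0.288675 = 0.510070 ± 0.565803 = [-0.055733, 1.075873]
ρ-limits: (tanh -0.055733, tanh 1.075873) = (-0.056, 0.792)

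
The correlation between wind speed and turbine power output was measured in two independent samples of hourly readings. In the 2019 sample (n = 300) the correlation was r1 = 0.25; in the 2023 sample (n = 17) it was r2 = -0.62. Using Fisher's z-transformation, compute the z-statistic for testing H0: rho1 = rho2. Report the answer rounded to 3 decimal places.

3.585

Fisher z-transforms: z1 = atanh(0.25) = 0.255413, z2 = atanh(-0.62) = -0.725005; difference d = 0.980418
Var(d) = 1/297 + 1/14 = 0.0033670 + 0.0714286 = 0.0747956
z = d/√Var(d) = 0.980418 / √0.0747956 = 0.980418 / 0.273488 = 3.585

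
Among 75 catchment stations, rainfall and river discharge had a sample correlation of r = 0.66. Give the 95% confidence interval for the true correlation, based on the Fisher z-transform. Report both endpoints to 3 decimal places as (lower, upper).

(0.509, 0.771)

z_r = atanh(0.66) = 0.792814;  SE = 1/√(n−3) = 1/√72 = 0.117851
z-limits: 0.792814 ± 1.960·0.117851 = 0.792814 ± 0.230988 = [0.561826, 1.023802]
ρ-limits: (tanh 0.561826, tanh 1.023802) = (0.509, 0.771)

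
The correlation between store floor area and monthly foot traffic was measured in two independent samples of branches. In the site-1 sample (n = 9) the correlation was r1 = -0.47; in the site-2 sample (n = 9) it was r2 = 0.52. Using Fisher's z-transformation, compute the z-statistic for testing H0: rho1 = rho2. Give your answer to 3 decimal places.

-1.882

z1 = atanh(-0.47) = -0.510070,  z2 = atanh(0.52) = 0.576340
SE = √(1/(n1−3) + 1/(n2−3)) = √(1/6 + 1/6) = √(0.1666667 + 0.1666667) = √0.3333334 = 0.577350
z = (z1 − z2)/SE = (-0.510070 − 0.576340) / 0.577350 = -1.086410 / 0.577350 = -1.882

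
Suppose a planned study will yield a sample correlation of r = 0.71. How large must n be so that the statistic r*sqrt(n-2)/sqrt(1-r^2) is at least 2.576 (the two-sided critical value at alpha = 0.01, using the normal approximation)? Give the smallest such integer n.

9

r√(n−2)/√(1−r²) ≥ 2.576  ⇔  n−2 ≥ (2.576)²·(1−r²)/r²
(1−r²)/r² = (1−0.5041)/0.5041 = 0.9837
n ≥ 2 + 6.635776·0.9837 = 2 + 6.5276 = 8.5276
⌈8.5276⌉ = 9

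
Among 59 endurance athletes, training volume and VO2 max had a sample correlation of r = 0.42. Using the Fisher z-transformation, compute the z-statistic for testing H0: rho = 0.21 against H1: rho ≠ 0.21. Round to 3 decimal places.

1.755

z_r = atanh(0.42) = 0.447692,  z_0 = atanh(0.21) = 0.213171
SE = 1/√(n−3) = 1/√56 = 0.133631
z = (z_r − z_0)/SE = (0.447692 − 0.213171) / 0.133631 = 0.234521 / 0.133631 = 1.755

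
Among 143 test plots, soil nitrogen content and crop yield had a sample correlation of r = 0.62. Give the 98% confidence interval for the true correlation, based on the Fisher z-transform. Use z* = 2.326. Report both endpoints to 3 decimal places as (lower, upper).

z_r = atanh(0.62) = 0.725005;  SE = 1/√(n−3) = 1/√140 = 0.084515
z-limits: 0.725005 ± 2.326·0.084515 = 0.725005 ± 0.196582 = [0.528423, 0.921587]
ρ-limits: (tanh 0.528423, tanh 0.921587) = (0.484, 0.727)

(0.484, 0.727)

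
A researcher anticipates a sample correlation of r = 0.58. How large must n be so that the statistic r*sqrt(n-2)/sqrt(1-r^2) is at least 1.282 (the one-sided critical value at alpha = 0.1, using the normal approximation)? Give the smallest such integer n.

6

r√(n−2)/√(1−r²) ≥ 1.282  ⇔  n−2 ≥ (1.282)²·(1−r²)/r²
(1−r²)/r² = (1−0.3364)/0.3364 = 1.9727
n ≥ 2 + 1.643524·1.9727 = 2 + 3.2422 = 5.2422
⌈5.2422⌉ = 6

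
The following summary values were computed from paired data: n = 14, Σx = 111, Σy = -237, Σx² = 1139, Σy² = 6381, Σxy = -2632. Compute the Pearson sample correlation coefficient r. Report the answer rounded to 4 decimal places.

-0.9614

S_xy = nΣxy − ΣxΣy = 14·(-2632) − 111·(-237) = -36848 − (-26307) = -10541
S_xx = nΣx² − (Σx)² = 14·1139 − 111² = 15946 − 12321 = 3625
S_yy = nΣy² − (Σy)² = 14·6381 − (-237)² = 89334 − 56169 = 33165
r = S_xy / √(S_xx·S_yy) = -10541 / √(3625·33165) = -10541 / √120223125 = -10541 / 10964.6306 = -0.9614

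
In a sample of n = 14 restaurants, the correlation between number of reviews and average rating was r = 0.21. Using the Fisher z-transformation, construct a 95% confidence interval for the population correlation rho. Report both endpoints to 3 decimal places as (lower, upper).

Fisher z: z_r = atanh(r) = ½·ln((1+0.21)/(1−0.21)) = 0.213171
SE(z) = 1/√(n−3) = 1/√11 = 0.301511
95% ⇒ z* = 1.960; margin = 1.960·0.301511 = 0.590962
CI on z-scale: (-0.377791, 0.804133)
Back-transform: tanh(-0.377791) = -0.360788, tanh(0.804133) = 0.666341

(-0.361, 0.666)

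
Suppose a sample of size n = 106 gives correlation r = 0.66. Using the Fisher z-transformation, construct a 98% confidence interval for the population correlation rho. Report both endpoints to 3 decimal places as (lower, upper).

z_r = atanh(0.66) = 0.792814;  SE = 1/√(n−3) = 1/√103 = 0.098533
z-limits: 0.792814 ± 2.326·0.098533 = 0.792814 ± 0.229188 = [0.563626, 1.022002]
ρ-limits: (tanh 0.563626, tanh 1.022002) = (0.511, 0.771)

(0.511, 0.771)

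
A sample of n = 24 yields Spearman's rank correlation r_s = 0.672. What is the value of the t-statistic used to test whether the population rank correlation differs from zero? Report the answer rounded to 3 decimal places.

4.256

t = r_s·√(n−2) / √(1−r_s²) with r_s = 0.672, n = 24
  = 0.672·√22 / √(1 − 0.451584)
  = 0.672·4.690416 / 0.740551
  = 3.151960 / 0.740551 = 4.256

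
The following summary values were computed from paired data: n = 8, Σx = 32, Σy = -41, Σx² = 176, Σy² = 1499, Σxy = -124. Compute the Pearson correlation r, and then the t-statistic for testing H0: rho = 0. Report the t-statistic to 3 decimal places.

S_xy = nΣxy − ΣxΣy = 8·(-124) − 32·(-41) = -992 − (-1312) = 320
S_xx = nΣx² − (Σx)² = 8·176 − 32² = 1408 − 1024 = 384
S_yy = nΣy² − (Σy)² = 8·1499 − (-41)² = 11992 − 1681 = 10311
r = S_xy / √(S_xx·S_yy) = 320 / √(384·10311) = 320 / √3959424 = 320 / 1989.8301 = 0.1608
t = r·√(n−2)/√(1−r²) = 0.1608·√6 / √(1−0.025857) = 0.393878 / 0.986987 = 0.399

0.399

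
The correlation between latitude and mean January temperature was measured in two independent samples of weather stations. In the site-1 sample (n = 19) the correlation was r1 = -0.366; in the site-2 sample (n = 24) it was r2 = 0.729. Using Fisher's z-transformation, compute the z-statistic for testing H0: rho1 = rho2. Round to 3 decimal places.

-3.949

z1 = atanh(-0.366) = -0.383797,  z2 = atanh(0.729) = 0.926590
SE = √(1/(n1−3) + 1/(n2−3)) = √(1/16 + 1/21) = √(0.0625000 + 0.0476190) = √0.1101190 = 0.331842
z = (z1 − z2)/SE = (-0.383797 − 0.926590) / 0.331842 = -1.310387 / 0.331842 = -3.949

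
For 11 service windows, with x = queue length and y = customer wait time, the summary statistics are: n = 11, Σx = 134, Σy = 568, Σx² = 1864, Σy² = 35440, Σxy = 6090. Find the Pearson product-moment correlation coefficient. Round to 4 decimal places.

-0.6970

S_xy = nΣxy − ΣxΣy = 11·6090 − 134·568 = 66990 − 76112 = -9122
S_xx = nΣx² − (Σx)² = 11·1864 − 134² = 20504 − 17956 = 2548
S_yy = nΣy² − (Σy)² = 11·35440 − 568² = 389840 − 322624 = 67216
r = S_xy / √(S_xx·S_yy) = -9122 / √(2548·67216) = -9122 / √171266368 = -9122 / 13086.8777 = -0.6970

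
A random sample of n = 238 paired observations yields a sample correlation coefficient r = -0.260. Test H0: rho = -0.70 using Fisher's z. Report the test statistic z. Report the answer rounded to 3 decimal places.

Fisher z: atanh(-0.260) = -0.266108, atanh(-0.70) = -0.867301
z = (z_r − z_0)·√(n−3) = (-0.266108 − (-0.867301))·√235 = 0.601193 · 15.329710 = 9.216

9.216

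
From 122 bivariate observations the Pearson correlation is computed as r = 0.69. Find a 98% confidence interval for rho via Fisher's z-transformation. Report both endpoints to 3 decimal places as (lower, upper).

Fisher z: z_r = atanh(r) = ½·ln((1+0.69)/(1−0.69)) = 0.847956
SE(z) = 1/√(n−3) = 1/√119 = 0.091670
98% ⇒ z* = 2.326; margin = 2.326·0.091670 = 0.213224
CI on z-scale: (0.634732, 1.061180)
Back-transform: tanh(0.634732) = 0.561302, tanh(1.061180) = 0.786115

(0.561, 0.786)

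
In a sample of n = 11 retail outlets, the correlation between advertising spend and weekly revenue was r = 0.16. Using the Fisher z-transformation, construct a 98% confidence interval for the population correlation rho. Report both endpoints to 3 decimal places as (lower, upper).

(-0.579, 0.755)

Fisher z: z_r = atanh(r) = ½·ln((1+0.16)/(1−0.16)) = 0.161387
SE(z) = 1/√(n−3) = 1/√8 = 0.353553
98% ⇒ z* = 2.326; margin = 2.326·0.353553 = 0.822364
CI on z-scale: (-0.660977, 0.983751)
Back-transform: tanh(-0.660977) = -0.579013, tanh(0.983751) = 0.754685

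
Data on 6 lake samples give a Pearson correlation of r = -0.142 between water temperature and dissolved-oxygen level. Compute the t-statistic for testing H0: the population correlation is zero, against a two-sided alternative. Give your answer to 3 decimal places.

1 − r² = 1 − 0.020164 = 0.979836;  √(1−r²) = 0.989867
√(n−2) = √4 = 2.000000
t = r·√(n−2)/√(1−r²) = -0.142 · 2.000000 / 0.989867 = -0.287

-0.287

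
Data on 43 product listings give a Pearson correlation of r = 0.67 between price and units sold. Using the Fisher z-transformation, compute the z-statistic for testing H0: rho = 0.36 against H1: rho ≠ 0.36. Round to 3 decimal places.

z_r = atanh(0.67) = 0.810743,  z_0 = atanh(0.36) = 0.376886
SE = 1/√(n−3) = 1/√40 = 0.158114
z = (z_r − z_0)/SE = (0.810743 − 0.376886) / 0.158114 = 0.433857 / 0.158114 = 2.744

2.744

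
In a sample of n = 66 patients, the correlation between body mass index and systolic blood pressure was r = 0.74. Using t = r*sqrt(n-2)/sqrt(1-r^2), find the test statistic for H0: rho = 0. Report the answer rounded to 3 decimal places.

8.802

1 − r² = 1 − 0.5476 = 0.4524;  √(1−r²) = 0.672607
√(n−2) = √64 = 8.000000
t = r·√(n−2)/√(1−r²) = 0.74 · 8.000000 / 0.672607 = 8.802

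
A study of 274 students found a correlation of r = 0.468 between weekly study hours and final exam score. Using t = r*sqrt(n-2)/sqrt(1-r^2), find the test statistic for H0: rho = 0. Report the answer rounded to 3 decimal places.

8.734

t = r·√(n−2) / √(1−r²) with r = 0.468, n = 274
  = 0.468·√272 / √(1 − 0.219024)
  = 0.468·16.492423 / 0.883728
  = 7.718454 / 0.883728 = 8.734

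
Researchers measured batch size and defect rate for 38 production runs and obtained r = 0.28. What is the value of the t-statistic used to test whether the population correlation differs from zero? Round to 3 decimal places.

1 − r² = 1 − 0.0784 = 0.9216;  √(1−r²) = 0.960000
√(n−2) = √36 = 6.000000
t = r·√(n−2)/√(1−r²) = 0.28 · 6.000000 / 0.960000 = 1.750

1.750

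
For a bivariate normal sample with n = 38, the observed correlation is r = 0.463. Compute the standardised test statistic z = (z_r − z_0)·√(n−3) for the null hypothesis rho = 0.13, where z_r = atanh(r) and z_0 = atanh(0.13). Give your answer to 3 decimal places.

2.191

z_r = atanh(0.463) = 0.501123,  z_0 = atanh(0.13) = 0.130740
SE = 1/√(n−3) = 1/√35 = 0.169031
z = (z_r − z_0)/SE = (0.501123 − 0.130740) / 0.169031 = 0.370383 / 0.169031 = 2.191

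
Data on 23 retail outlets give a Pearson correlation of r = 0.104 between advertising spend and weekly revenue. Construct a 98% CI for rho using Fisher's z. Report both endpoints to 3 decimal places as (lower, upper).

Fisher z: z_r = atanh(r) = ½·ln((1+0.104)/(1−0.104)) = 0.104377
SE(z) = 1/√(n−3) = 1/√20 = 0.223607
98% ⇒ z* = 2.326; margin = 2.326·0.223607 = 0.520110
CI on z-scale: (-0.415733, 0.624487)
Back-transform: tanh(-0.415733) = -0.393330, tanh(0.624487) = 0.554244

(-0.393, 0.554)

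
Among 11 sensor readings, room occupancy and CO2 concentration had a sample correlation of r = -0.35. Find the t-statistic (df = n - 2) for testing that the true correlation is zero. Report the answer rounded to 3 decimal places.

1 − r² = 1 − 0.1225 = 0.8775;  √(1−r²) = 0.936750
√(n−2) = √9 = 3.000000
t = r·√(n−2)/√(1−r²) = -0.35 · 3.000000 / 0.936750 = -1.121

-1.121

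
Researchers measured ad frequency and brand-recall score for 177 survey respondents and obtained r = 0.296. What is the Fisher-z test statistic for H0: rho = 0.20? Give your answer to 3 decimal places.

z_r = atanh(0.296) = 0.305130,  z_0 = atanh(0.20) = 0.202733
SE = 1/√(n−3) = 1/√174 = 0.075810
z = (z_r − z_0)/SE = (0.305130 − 0.202733) / 0.075810 = 0.102397 / 0.075810 = 1.351

1.351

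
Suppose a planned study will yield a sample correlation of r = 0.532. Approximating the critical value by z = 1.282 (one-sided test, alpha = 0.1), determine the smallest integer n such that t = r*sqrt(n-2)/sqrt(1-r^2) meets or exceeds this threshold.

r√(n−2)/√(1−r²) ≥ 1.282  ⇔  n−2 ≥ (1.282)²·(1−r²)/r²
(1−r²)/r² = (1−0.283024)/0.283024 = 2.5333
n ≥ 2 + 1.643524·2.5333 = 2 + 4.1635 = 6.1635
⌈6.1635⌉ = 7

7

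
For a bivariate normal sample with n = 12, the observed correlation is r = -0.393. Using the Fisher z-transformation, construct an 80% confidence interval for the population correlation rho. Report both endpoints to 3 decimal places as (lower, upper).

z_r = atanh(-0.393) = -0.415343;  SE = 1/√(n−3) = 1/√9 = 0.333333
z-limits: -0.415343 ± 1.282·0.333333 = -0.415343 ± 0.427333 = [-0.842676, 0.011990]
ρ-limits: (tanh -0.842676, tanh 0.011990) = (-0.687, 0.012)

(-0.687, 0.012)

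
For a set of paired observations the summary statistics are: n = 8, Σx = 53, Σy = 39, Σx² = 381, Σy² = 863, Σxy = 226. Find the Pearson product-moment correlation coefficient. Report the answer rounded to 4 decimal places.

S_xy = nΣxy − ΣxΣy = 8·226 − 53·39 = 1808 − 2067 = -259
S_xx = nΣx² − (Σx)² = 8·381 − 53² = 3048 − 2809 = 239
S_yy = nΣy² − (Σy)² = 8·863 − 39² = 6904 − 1521 = 5383
r = S_xy / √(S_xx·S_yy) = -259 / √(239·5383) = -259 / √1286537 = -259 / 1134.2561 = -0.2283

-0.2283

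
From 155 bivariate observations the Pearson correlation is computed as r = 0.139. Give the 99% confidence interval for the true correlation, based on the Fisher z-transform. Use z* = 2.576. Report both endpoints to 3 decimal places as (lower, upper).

(-0.069, 0.335)

Fisher z: z_r = atanh(r) = ½·ln((1+0.139)/(1−0.139)) = 0.139906
SE(z) = 1/√(n−3) = 1/√152 = 0.081111
99% ⇒ z* = 2.576; margin = 2.576·0.081111 = 0.208942
CI on z-scale: (-0.069036, 0.348848)
Back-transform: tanh(-0.069036) = -0.068927, tanh(0.348848) = 0.335353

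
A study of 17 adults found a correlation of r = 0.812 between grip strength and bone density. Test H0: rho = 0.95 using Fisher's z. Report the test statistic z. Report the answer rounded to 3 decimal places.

z_r = atanh(0.812) = 1.132872,  z_0 = atanh(0.95) = 1.831781
SE = 1/√(n−3) = 1/√14 = 0.267261
z = (z_r − z_0)/SE = (1.132872 − 1.831781) / 0.267261 = -0.698909 / 0.267261 = -2.615

-2.615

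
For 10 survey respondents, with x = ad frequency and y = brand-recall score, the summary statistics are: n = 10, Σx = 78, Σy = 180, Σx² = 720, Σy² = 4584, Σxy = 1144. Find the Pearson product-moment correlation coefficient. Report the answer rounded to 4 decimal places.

-0.6713

Numerator: nΣxy − (Σx)(Σy) = 10·1144 − (78)(180) = -2600
Denominator: √[(nΣx²−(Σx)²)(nΣy²−(Σy)²)]
  nΣx²−(Σx)² = 10·720 − 6084 = 1116;  nΣy²−(Σy)² = 10·4584 − 32400 = 13440
  √(1116·13440) = √14999040 = 3872.8594
r = -2600 / 3872.8594 = -0.6713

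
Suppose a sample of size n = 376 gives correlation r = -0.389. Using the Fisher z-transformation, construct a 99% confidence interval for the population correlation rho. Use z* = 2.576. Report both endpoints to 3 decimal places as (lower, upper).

(-0.496, -0.270)

z_r = atanh(-0.389) = -0.410621;  SE = 1/√(n−3) = 1/√373 = 0.051778
z-limits: -0.410621 ± 2.576·0.051778 = -0.410621 ± 0.133380 = [-0.544001, -0.277241]
ρ-limits: (tanh -0.544001, tanh -0.277241) = (-0.496, -0.270)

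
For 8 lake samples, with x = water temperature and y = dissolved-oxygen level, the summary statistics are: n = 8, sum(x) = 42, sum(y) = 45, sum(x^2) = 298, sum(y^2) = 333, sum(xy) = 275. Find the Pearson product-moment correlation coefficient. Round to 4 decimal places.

S_xy = nΣxy − ΣxΣy = 8·275 − 42·45 = 2200 − 1890 = 310
S_xx = nΣx² − (Σx)² = 8·298 − 42² = 2384 − 1764 = 620
S_yy = nΣy² − (Σy)² = 8·333 − 45² = 2664 − 2025 = 639
r = S_xy / √(S_xx·S_yy) = 310 / √(620·639) = 310 / √396180 = 310 / 629.4283 = 0.4925

0.4925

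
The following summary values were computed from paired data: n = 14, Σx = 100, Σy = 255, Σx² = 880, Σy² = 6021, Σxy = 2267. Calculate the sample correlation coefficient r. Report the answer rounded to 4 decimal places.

0.9330

S_xy = nΣxy − ΣxΣy = 14·2267 − 100·255 = 31738 − 25500 = 6238
S_xx = nΣx² − (Σx)² = 14·880 − 100² = 12320 − 10000 = 2320
S_yy = nΣy² − (Σy)² = 14·6021 − 255² = 84294 − 65025 = 19269
r = S_xy / √(S_xx·S_yy) = 6238 / √(2320·19269) = 6238 / √44704080 = 6238 / 6686.1110 = 0.9330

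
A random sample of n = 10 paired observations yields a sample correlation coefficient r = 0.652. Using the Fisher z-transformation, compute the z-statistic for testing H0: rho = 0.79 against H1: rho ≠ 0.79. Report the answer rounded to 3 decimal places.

z_r = atanh(0.652) = 0.778770,  z_0 = atanh(0.79) = 1.071432
SE = 1/√(n−3) = 1/√7 = 0.377964
z = (z_r − z_0)/SE = (0.778770 − 1.071432) / 0.377964 = -0.292662 / 0.377964 = -0.774

-0.774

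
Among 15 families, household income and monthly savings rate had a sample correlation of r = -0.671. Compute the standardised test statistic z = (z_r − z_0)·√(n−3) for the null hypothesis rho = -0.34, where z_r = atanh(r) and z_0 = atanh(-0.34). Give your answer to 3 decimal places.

Fisher z: atanh(-0.671) = -0.812560, atanh(-0.34) = -0.354093
z = (z_r − z_0)·√(n−3) = (-0.812560 − (-0.354093))·√12 = -0.458467 · 3.464102 = -1.588

-1.588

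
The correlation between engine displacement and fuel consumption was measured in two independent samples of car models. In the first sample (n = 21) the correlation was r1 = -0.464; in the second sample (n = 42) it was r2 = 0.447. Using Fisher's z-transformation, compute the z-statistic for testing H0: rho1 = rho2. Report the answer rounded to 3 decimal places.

z1 = atanh(-0.464) = -0.502397,  z2 = atanh(0.447) = 0.480945
SE = √(1/(n1−3) + 1/(n2−3)) = √(1/18 + 1/39) = √(0.0555556 + 0.0256410) = √0.0811966 = 0.284950
z = (z1 − z2)/SE = (-0.502397 − 0.480945) / 0.284950 = -0.983342 / 0.284950 = -3.451

-3.451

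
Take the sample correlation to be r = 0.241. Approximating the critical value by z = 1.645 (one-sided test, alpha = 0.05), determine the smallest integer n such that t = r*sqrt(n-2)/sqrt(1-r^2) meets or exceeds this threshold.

46

Need r·√(n−2)/√(1−r²) ≥ 1.645
√(n−2) ≥ 1.645·√(1−0.058081) / 0.241 = 1.645·0.970525 / 0.241 = 6.6245
n−2 ≥ 43.8840  ⇒  n ≥ 45.8840
Smallest integer n = 46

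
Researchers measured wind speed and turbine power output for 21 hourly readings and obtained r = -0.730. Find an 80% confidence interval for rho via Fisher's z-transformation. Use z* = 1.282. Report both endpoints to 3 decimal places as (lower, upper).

(-0.843, -0.556)

z_r = atanh(-0.730) = -0.928727;  SE = 1/√(n−3) = 1/√18 = 0.235702
z-limits: -0.928727 ± 1.282·0.235702 = -0.928727 ± 0.302170 = [-1.230897, -0.626557]
ρ-limits: (tanh -1.230897, tanh -0.626557) = (-0.843, -0.556)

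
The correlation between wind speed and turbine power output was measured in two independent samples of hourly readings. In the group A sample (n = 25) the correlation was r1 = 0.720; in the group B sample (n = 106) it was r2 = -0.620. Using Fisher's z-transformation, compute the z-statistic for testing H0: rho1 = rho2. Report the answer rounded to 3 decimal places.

6.951

Fisher z-transforms: z1 = atanh(0.720) = 0.907645, z2 = atanh(-0.620) = -0.725005; difference d = 1.632650
Var(d) = 1/22 + 1/103 = 0.0454545 + 0.0097087 = 0.0551632
z = d/√Var(d) = 1.632650 / √0.0551632 = 1.632650 / 0.234868 = 6.951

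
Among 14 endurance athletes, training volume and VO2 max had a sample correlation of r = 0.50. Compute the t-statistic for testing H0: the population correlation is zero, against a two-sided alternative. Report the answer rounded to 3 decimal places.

t = r·√(n−2) / √(1−r²) with r = 0.50, n = 14
  = 0.50·√12 / √(1 − 0.2500)
  = 0.50·3.464102 / 0.866025
  = 1.732051 / 0.866025 = 2.000

2.000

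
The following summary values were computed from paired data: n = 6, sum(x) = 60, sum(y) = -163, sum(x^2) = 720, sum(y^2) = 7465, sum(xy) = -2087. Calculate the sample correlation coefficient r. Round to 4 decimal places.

S_xy = nΣxy − ΣxΣy = 6·(-2087) − 60·(-163) = -12522 − (-9780) = -2742
S_xx = nΣx² − (Σx)² = 6·720 − 60² = 4320 − 3600 = 720
S_yy = nΣy² − (Σy)² = 6·7465 − (-163)² = 44790 − 26569 = 18221
r = S_xy / √(S_xx·S_yy) = -2742 / √(720·18221) = -2742 / √13119120 = -2742 / 3622.0326 = -0.7570

-0.7570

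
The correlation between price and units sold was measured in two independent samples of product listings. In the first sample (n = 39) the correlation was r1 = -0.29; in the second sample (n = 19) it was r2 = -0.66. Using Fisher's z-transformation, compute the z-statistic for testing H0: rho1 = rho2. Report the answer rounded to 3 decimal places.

1.645

Fisher z-transforms: z1 = atanh(-0.29) = -0.298566, z2 = atanh(-0.66) = -0.792814; difference d = 0.494248
Var(d) = 1/36 + 1/16 = 0.0277778 + 0.0625000 = 0.0902778
z = d/√Var(d) = 0.494248 / √0.0902778 = 0.494248 / 0.300463 = 1.645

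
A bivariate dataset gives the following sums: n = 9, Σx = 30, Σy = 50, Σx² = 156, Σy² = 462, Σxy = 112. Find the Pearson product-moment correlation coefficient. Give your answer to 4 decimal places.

-0.5382

S_xy = nΣxy − ΣxΣy = 9·112 − 30·50 = 1008 − 1500 = -492
S_xx = nΣx² − (Σx)² = 9·156 − 30² = 1404 − 900 = 504
S_yy = nΣy² − (Σy)² = 9·462 − 50² = 4158 − 2500 = 1658
r = S_xy / √(S_xx·S_yy) = -492 / √(504·1658) = -492 / √835632 = -492 / 914.1291 = -0.5382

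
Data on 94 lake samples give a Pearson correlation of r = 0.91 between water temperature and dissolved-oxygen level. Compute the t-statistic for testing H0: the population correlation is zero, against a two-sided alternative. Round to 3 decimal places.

t = r·√(n−2) / √(1−r²) with r = 0.91, n = 94
  = 0.91·√92 / √(1 − 0.8281)
  = 0.91·9.591663 / 0.414608
  = 8.728413 / 0.414608 = 21.052

21.052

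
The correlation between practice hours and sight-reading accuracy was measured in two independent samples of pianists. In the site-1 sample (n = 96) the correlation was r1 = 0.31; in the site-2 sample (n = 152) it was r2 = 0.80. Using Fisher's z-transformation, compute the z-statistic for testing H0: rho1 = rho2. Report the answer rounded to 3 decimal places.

Fisher z-transforms: z1 = atanh(0.31) = 0.320545, z2 = atanh(0.80) = 1.098612; difference d = -0.778067
Var(d) = 1/93 + 1/149 = 0.0107527 + 0.0067114 = 0.0174641
z = d/√Var(d) = -0.778067 / √0.0174641 = -0.778067 / 0.132152 = -5.888

-5.888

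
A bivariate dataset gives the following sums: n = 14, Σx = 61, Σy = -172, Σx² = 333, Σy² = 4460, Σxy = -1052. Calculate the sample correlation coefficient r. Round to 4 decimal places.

Numerator: nΣxy − (Σx)(Σy) = 14·(-1052) − (61)(-172) = -4236
Denominator: √[(nΣx²−(Σx)²)(nΣy²−(Σy)²)]
  nΣx²−(Σx)² = 14·333 − 3721 = 941;  nΣy²−(Σy)² = 14·4460 − 29584 = 32856
  √(941·32856) = √30917496 = 5560.3503
r = -4236 / 5560.3503 = -0.7618

-0.7618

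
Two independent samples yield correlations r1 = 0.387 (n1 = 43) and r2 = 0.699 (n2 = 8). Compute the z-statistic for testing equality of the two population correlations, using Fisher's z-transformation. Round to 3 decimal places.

Fisher z-transforms: z1 = atanh(0.387) = 0.408267, z2 = atanh(0.699) = 0.865342; difference d = -0.457075
Var(d) = 1/40 + 1/5 = 0.0250000 + 0.2000000 = 0.2250000
z = d/√Var(d) = -0.457075 / √0.2250000 = -0.457075 / 0.474342 = -0.964

-0.964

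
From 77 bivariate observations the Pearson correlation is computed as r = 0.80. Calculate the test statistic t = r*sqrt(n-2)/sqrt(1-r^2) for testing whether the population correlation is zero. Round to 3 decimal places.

11.547

1 − r² = 1 − 0.6400 = 0.3600;  √(1−r²) = 0.600000
√(n−2) = √75 = 8.660254
t = r·√(n−2)/√(1−r²) = 0.80 · 8.660254 / 0.600000 = 11.547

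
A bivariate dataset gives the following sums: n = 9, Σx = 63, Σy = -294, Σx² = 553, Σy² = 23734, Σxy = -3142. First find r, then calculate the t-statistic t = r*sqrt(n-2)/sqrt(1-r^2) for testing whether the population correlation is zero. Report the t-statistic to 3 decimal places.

Numerator: nΣxy − (Σx)(Σy) = 9·(-3142) − (63)(-294) = -9756
Denominator: √[(nΣx²−(Σx)²)(nΣy²−(Σy)²)]
  nΣx²−(Σx)² = 9·553 − 3969 = 1008;  nΣy²−(Σy)² = 9·23734 − 86436 = 127170
  √(1008·127170) = √128187360 = 11321.9857
r = -9756 / 11321.9857 = -0.8617
t = r·√(n−2)/√(1−r²) = -0.8617·√7 / √(1−0.742527) = -2.279844 / 0.507418 = -4.493

-4.493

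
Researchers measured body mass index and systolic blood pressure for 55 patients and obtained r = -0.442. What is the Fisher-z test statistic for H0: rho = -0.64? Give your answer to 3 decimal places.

Fisher z: atanh(-0.442) = -0.474714, atanh(-0.64) = -0.758174
z = (z_r − z_0)·√(n−3) = (-0.474714 − (-0.758174))·√52 = 0.283460 · 7.211103 = 2.044

2.044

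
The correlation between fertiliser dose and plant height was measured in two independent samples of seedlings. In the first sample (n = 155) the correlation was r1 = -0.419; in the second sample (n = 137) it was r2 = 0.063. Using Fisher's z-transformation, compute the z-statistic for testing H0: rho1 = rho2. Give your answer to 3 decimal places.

-4.300

z1 = atanh(-0.419) = -0.446478,  z2 = atanh(0.063) = 0.063084
SE = √(1/(n1−3) + 1/(n2−3)) = √(1/152 + 1/134) = √(0.0065789 + 0.0074627) = √0.0140416 = 0.118497
z = (z1 − z2)/SE = (-0.446478 − 0.063084) / 0.118497 = -0.509562 / 0.118497 = -4.300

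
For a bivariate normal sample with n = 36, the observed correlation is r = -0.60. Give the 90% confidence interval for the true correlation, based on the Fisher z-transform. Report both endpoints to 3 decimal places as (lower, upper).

z_r = atanh(-0.60) = -0.693147;  SE = 1/√(n−3) = 1/√33 = 0.174078
z-limits: -0.693147 ± 1.645·0.174078 = -0.693147 ± 0.286358 = [-0.979505, -0.406789]
ρ-limits: (tanh -0.979505, tanh -0.406789) = (-0.753, -0.386)

(-0.753, -0.386)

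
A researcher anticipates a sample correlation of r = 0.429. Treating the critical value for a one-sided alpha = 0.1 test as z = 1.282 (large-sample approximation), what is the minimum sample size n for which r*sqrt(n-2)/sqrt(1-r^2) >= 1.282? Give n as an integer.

10

r√(n−2)/√(1−r²) ≥ 1.282  ⇔  n−2 ≥ (1.282)²·(1−r²)/r²
(1−r²)/r² = (1−0.184041)/0.184041 = 4.4336
n ≥ 2 + 1.643524·4.4336 = 2 + 7.2867 = 9.2867
⌈9.2867⌉ = 10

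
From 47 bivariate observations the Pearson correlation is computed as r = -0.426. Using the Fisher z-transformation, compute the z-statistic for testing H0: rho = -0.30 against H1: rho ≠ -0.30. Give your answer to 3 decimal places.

Fisher z: atanh(-0.426) = -0.455000, atanh(-0.30) = -0.309520
z = (z_r − z_0)·√(n−3) = (-0.455000 − (-0.309520))·√44 = -0.145480 · 6.633250 = -0.965

-0.965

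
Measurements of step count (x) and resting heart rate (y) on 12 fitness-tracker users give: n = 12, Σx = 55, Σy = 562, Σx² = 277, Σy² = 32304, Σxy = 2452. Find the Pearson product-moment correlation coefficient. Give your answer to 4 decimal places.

Numerator: nΣxy − (Σx)(Σy) = 12·2452 − (55)(562) = -1486
Denominator: √[(nΣx²−(Σx)²)(nΣy²−(Σy)²)]
  nΣx²−(Σx)² = 12·277 − 3025 = 299;  nΣy²−(Σy)² = 12·32304 − 315844 = 71804
  √(299·71804) = √21469396 = 4633.5080
r = -1486 / 4633.5080 = -0.3207

-0.3207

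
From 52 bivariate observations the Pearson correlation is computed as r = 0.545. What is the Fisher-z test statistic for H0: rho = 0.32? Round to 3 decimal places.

1.957

z_r = atanh(0.545) = 0.611241,  z_0 = atanh(0.32) = 0.331647
SE = 1/√(n−3) = 1/√49 = 0.142857
z = (z_r − z_0)/SE = (0.611241 − 0.331647) / 0.142857 = 0.279594 / 0.142857 = 1.957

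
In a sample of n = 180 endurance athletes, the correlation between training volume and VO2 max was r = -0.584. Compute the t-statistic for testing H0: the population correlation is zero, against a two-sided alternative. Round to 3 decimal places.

1 − r² = 1 − 0.341056 = 0.658944;  √(1−r²) = 0.811754
√(n−2) = √178 = 13.341664
t = r·√(n−2)/√(1−r²) = -0.584 · 13.341664 / 0.811754 = -9.598

-9.598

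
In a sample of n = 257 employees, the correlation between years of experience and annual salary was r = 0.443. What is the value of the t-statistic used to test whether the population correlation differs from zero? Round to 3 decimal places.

7.891

t = r·√(n−2) / √(1−r²) with r = 0.443, n = 257
  = 0.443·√255 / √(1 − 0.196249)
  = 0.443·15.968719 / 0.896522
  = 7.074143 / 0.896522 = 7.891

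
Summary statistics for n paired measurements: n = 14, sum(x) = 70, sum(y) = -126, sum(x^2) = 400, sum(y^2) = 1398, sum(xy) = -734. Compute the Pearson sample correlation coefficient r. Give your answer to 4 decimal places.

S_xy = nΣxy − ΣxΣy = 14·(-734) − 70·(-126) = -10276 − (-8820) = -1456
S_xx = nΣx² − (Σx)² = 14·400 − 70² = 5600 − 4900 = 700
S_yy = nΣy² − (Σy)² = 14·1398 − (-126)² = 19572 − 15876 = 3696
r = S_xy / √(S_xx·S_yy) = -1456 / √(700·3696) = -1456 / √2587200 = -1456 / 1608.4775 = -0.9052

-0.9052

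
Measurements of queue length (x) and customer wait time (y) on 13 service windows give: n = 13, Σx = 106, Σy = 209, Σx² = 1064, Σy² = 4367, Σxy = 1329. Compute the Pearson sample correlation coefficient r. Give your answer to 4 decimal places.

-0.8366

S_xy = nΣxy − ΣxΣy = 13·1329 − 106·209 = 17277 − 22154 = -4877
S_xx = nΣx² − (Σx)² = 13·1064 − 106² = 13832 − 11236 = 2596
S_yy = nΣy² − (Σy)² = 13·4367 − 209² = 56771 − 43681 = 13090
r = S_xy / √(S_xx·S_yy) = -4877 / √(2596·13090) = -4877 / √33981640 = -4877 / 5829.3773 = -0.8366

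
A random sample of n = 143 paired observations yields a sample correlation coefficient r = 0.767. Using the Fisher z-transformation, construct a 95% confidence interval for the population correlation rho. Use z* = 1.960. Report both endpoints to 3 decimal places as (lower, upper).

(0.690, 0.827)

z_r = atanh(0.767) = 1.013000;  SE = 1/√(n−3) = 1/√140 = 0.084515
z-limits: 1.013000 ± 1.960·0.084515 = 1.013000 ± 0.165649 = [0.847351, 1.178649]
ρ-limits: (tanh 0.847351, tanh 1.178649) = (0.690, 0.827)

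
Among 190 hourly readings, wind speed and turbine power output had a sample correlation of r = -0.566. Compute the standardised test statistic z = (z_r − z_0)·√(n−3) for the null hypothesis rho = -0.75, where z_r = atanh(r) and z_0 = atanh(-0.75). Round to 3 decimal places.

4.531

z_r = atanh(-0.566) = -0.641618,  z_0 = atanh(-0.75) = -0.972955
SE = 1/√(n−3) = 1/√187 = 0.073127
z = (z_r − z_0)/SE = (-0.641618 − (-0.972955)) / 0.073127 = 0.331337 / 0.073127 = 4.531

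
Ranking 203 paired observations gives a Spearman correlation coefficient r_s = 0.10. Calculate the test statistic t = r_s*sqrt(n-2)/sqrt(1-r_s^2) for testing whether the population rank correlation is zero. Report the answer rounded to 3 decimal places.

1.425

1 − r_s² = 1 − 0.0100 = 0.9900;  √(1−r_s²) = 0.994987
√(n−2) = √201 = 14.177447
t = r_s·√(n−2)/√(1−r_s²) = 0.10 · 14.177447 / 0.994987 = 1.425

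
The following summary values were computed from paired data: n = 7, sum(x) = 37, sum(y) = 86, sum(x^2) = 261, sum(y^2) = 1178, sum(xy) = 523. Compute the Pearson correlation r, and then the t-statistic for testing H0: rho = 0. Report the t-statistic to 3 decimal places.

2.679

Numerator: nΣxy − (Σx)(Σy) = 7·523 − (37)(86) = 479
Denominator: √[(nΣx²−(Σx)²)(nΣy²−(Σy)²)]
  nΣx²−(Σx)² = 7·261 − 1369 = 458;  nΣy²−(Σy)² = 7·1178 − 7396 = 850
  √(458·850) = √389300 = 623.9391
r = 479 / 623.9391 = 0.7677
t = r·√(n−2)/√(1−r²) = 0.7677·√5 / √(1−0.589363) = 1.716629 / 0.640810 = 2.679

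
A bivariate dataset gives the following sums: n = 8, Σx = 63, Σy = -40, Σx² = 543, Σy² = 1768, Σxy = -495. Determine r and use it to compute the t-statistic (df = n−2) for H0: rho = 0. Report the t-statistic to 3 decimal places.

Numerator: nΣxy − (Σx)(Σy) = 8·(-495) − (63)(-40) = -1440
Denominator: √[(nΣx²−(Σx)²)(nΣy²−(Σy)²)]
  nΣx²−(Σx)² = 8·543 − 3969 = 375;  nΣy²−(Σy)² = 8·1768 − 1600 = 12544
  √(375·12544) = √4704000 = 2168.8707
r = -1440 / 2168.8707 = -0.6639
t = r·√(n−2)/√(1−r²) = -0.6639·√6 / √(1−0.440763) = -1.626216 / 0.747822 = -2.175

-2.175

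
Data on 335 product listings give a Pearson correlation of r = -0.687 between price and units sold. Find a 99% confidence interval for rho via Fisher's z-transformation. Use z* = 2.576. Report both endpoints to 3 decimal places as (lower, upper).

(-0.755, -0.605)

z_r = atanh(-0.687) = -0.842252;  SE = 1/√(n−3) = 1/√332 = 0.054882
z-limits: -0.842252 ± 2.576·0.054882 = -0.842252 ± 0.141376 = [-0.983628, -0.700876]
ρ-limits: (tanh -0.983628, tanh -0.700876) = (-0.755, -0.605)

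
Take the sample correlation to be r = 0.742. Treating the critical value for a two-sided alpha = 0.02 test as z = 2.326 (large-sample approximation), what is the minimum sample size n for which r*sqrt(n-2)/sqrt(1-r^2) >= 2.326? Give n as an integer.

Need r·√(n−2)/√(1−r²) ≥ 2.326
√(n−2) ≥ 2.326·√(1−0.550564) / 0.742 = 2.326·0.670400 / 0.742 = 2.1016
n−2 ≥ 4.4167  ⇒  n ≥ 6.4167
Smallest integer n = 7

7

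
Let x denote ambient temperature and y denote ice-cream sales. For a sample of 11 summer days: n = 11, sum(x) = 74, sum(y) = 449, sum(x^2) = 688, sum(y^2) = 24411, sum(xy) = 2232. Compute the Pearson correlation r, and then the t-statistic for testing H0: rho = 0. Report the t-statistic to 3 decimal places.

-3.234

Numerator: nΣxy − (Σx)(Σy) = 11·2232 − (74)(449) = -8674
Denominator: √[(nΣx²−(Σx)²)(nΣy²−(Σy)²)]
  nΣx²−(Σx)² = 11·688 − 5476 = 2092;  nΣy²−(Σy)² = 11·24411 − 201601 = 66920
  √(2092·66920) = √139996640 = 11832.0176
r = -8674 / 11832.0176 = -0.7331
t = r·√(n−2)/√(1−r²) = -0.7331·√9 / √(1−0.537436) = -2.199300 / 0.680121 = -3.234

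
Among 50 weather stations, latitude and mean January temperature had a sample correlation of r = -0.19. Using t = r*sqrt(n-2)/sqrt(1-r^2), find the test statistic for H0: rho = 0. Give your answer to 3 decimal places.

-1.341

t = r·√(n−2) / √(1−r²) with r = -0.19, n = 50
  = -0.19·√48 / √(1 − 0.0361)
  = -0.19·6.928203 / 0.981784
  = -1.316359 / 0.981784 = -1.341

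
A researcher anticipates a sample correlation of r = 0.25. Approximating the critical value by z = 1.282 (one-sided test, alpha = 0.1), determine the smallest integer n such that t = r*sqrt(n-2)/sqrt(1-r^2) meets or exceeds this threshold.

Need r·√(n−2)/√(1−r²) ≥ 1.282
√(n−2) ≥ 1.282·√(1−0.0625) / 0.25 = 1.282·0.968246 / 0.25 = 4.9652
n−2 ≥ 24.6532  ⇒  n ≥ 26.6532
Smallest integer n = 27

27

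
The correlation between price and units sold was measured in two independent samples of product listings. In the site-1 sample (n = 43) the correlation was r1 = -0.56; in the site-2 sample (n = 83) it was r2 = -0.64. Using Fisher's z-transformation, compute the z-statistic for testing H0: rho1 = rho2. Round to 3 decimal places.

Fisher z-transforms: z1 = atanh(-0.56) = -0.632833, z2 = atanh(-0.64) = -0.758174; difference d = 0.125341
Var(d) = 1/40 + 1/80 = 0.0250000 + 0.0125000 = 0.0375000
z = d/√Var(d) = 0.125341 / √0.0375000 = 0.125341 / 0.193649 = 0.647

0.647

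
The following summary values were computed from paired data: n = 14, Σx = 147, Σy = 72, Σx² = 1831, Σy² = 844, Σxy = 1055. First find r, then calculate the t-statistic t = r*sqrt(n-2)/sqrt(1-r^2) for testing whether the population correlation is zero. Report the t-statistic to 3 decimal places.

4.788

Numerator: nΣxy − (Σx)(Σy) = 14·1055 − (147)(72) = 4186
Denominator: √[(nΣx²−(Σx)²)(nΣy²−(Σy)²)]
  nΣx²−(Σx)² = 14·1831 − 21609 = 4025;  nΣy²−(Σy)² = 14·844 − 5184 = 6632
  √(4025·6632) = √26693800 = 5166.6043
r = 4186 / 5166.6043 = 0.8102
t = r·√(n−2)/√(1−r²) = 0.8102·√12 / √(1−0.656424) = 2.806615 / 0.586154 = 4.788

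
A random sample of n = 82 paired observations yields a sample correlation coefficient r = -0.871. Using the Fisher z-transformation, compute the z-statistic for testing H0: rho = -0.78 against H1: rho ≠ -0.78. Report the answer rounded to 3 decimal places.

-2.594

z_r = atanh(-0.871) = -1.337208,  z_0 = atanh(-0.78) = -1.045371
SE = 1/√(n−3) = 1/√79 = 0.112509
z = (z_r − z_0)/SE = (-1.337208 − (-1.045371)) / 0.112509 = -0.291837 / 0.112509 = -2.594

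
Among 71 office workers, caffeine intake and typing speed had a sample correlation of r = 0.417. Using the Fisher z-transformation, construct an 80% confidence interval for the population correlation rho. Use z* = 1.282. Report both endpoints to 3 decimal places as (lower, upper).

(0.281, 0.537)

Fisher z: z_r = atanh(r) = ½·ln((1+0.417)/(1−0.417)) = 0.444055
SE(z) = 1/√(n−3) = 1/√68 = 0.121268
80% ⇒ z* = 1.282; margin = 1.282·0.121268 = 0.155466
CI on z-scale: (0.288589, 0.599521)
Back-transform: tanh(0.288589) = 0.280836, tanh(0.599521) = 0.536709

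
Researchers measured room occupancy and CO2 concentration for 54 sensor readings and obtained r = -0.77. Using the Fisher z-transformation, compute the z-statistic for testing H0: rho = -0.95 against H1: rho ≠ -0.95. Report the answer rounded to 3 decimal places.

5.795

Fisher z: atanh(-0.77) = -1.020328, atanh(-0.95) = -1.831781
z = (z_r − z_0)·√(n−3) = (-1.020328 − (-1.831781))·√51 = 0.811453 · 7.141428 = 5.795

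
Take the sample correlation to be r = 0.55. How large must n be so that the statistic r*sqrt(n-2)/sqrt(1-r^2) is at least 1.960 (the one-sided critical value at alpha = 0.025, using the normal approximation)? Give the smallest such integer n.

Need r·√(n−2)/√(1−r²) ≥ 1.960
√(n−2) ≥ 1.960·√(1−0.3025) / 0.55 = 1.960·0.835165 / 0.55 = 2.9762
n−2 ≥ 8.8578  ⇒  n ≥ 10.8578
Smallest integer n = 11

11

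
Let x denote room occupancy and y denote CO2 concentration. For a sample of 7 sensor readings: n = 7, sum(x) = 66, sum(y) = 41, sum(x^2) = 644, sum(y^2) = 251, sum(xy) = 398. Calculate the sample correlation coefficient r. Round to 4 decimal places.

0.7443

S_xy = nΣxy − ΣxΣy = 7·398 − 66·41 = 2786 − 2706 = 80
S_xx = nΣx² − (Σx)² = 7·644 − 66² = 4508 − 4356 = 152
S_yy = nΣy² − (Σy)² = 7·251 − 41² = 1757 − 1681 = 76
r = S_xy / √(S_xx·S_yy) = 80 / √(152·76) = 80 / √11552 = 80 / 107.4802 = 0.7443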